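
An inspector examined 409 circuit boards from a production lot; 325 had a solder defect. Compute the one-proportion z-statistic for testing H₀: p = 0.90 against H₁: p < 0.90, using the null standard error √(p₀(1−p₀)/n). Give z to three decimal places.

z = -7.104

Sample proportion p̂ = 325/409 = 0.79462.
Null standard error: √(0.90·0.10/409) = √0.000220049 = 0.014834.
z = (0.79462 − 0.90)/0.014834 = -0.10538/0.014834 = -7.104.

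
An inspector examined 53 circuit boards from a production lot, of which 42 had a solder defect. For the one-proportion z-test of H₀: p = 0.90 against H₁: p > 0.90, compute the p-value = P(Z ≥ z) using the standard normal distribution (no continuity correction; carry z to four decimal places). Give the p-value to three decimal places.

p-value = 0.995

Sample proportion p̂ = 42/53 = 0.79245.
Null standard error: √(0.90·0.10/53) = √0.001698113 = 0.041208.
z = (p̂ − p₀)/SE = (42/53 − 0.90)/0.041208 ≈ -2.6099.
p-value = P(Z ≥ z) with z = -2.6099 → 0.995.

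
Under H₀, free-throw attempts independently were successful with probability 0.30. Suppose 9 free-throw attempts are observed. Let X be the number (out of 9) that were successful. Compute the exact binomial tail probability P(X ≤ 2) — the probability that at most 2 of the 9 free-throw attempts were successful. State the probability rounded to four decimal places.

P = 0.4628

X ~ Binomial(n=9, p=0.30).
P(X ≤ 2) = C(9,0)·0.30^0·0.70^9 + C(9,1)·0.30^1·0.70^8 + C(9,2)·0.30^2·0.70^7.
= 0.040354 + 0.155650 + 0.266828 = 0.4628.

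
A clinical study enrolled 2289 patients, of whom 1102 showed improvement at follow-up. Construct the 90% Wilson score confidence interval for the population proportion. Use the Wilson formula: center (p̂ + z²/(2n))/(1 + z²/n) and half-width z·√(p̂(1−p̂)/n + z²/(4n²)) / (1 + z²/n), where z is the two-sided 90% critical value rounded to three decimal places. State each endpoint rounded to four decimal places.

Here p̂ = 1102/2289 = 0.48143 and z = 1.645 (z² = 2.706025).
Denominator 1 + z²/n = 1 + 2.706025/2289 = 1.001182.
Adjusted center: (0.48143 + z²/(2n))/1.001182 = 0.48145.
Radicand: p̂(1−p̂)/n + z²/(4n²) = 0.000109067 + 0.000000129 = 0.000109196.
Half-width = 1.645·√0.000109196/1.001182 = 0.01717.
So the interval runs from 0.4643 to 0.4986.

(0.4643, 0.4986)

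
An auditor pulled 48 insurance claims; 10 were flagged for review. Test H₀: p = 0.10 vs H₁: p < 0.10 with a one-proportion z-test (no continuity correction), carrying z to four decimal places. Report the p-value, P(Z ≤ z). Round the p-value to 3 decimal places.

p-value = 0.994

p̂ = 10/48 = 0.20833.
Under H₀, SE = √(p₀(1−p₀)/n) = √(0.10·0.90/48) = √0.001875000 = 0.043301.
z = (p̂ − p₀)/SE = (10/48 − 0.10)/0.043301 ≈ 2.5019.
From the standard normal, P(Z ≤ z) = 0.994.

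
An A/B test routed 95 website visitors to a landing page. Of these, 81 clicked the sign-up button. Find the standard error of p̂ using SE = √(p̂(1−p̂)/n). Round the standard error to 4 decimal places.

SE = 0.0364

With x = 81 successes in n = 95, p̂ = 0.85263.
p̂(1−p̂) = 0.85263·0.14737 = 0.125652.
Dividing by n and taking the root: √0.001322653 = 0.0364.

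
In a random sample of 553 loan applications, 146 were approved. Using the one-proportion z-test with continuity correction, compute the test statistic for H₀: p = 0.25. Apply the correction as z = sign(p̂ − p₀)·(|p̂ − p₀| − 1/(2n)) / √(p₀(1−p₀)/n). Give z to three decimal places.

z = 0.712

With x = 146 successes in n = 553, p̂ = 0.26401. p̂ − p₀ = 0.014014.
1/(2n) = 0.000904.
Corrected numerator: |0.014014| − 0.000904 = 0.013110.
SE₀ = √(0.25·0.75/553) = 0.018414.
z = (+)0.013110/0.018414 = 0.712.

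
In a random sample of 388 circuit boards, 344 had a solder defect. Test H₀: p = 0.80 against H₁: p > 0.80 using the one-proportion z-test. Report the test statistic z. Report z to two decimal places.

z = 4.26

Sample proportion p̂ = 344/388 = 0.88660.
SE₀ = √(0.80·0.20/388) = 0.020307.
z = (p̂ − p₀)/SE = (0.88660 − 0.80)/0.020307 = 4.26.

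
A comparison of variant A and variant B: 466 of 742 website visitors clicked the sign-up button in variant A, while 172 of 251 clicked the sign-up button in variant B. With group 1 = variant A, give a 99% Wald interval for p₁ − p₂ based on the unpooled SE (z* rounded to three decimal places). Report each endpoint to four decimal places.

p̂₁ = 466/742 = 0.62803, p̂₂ = 172/251 = 0.68526; p̂₁ − p̂₂ = -0.05723.
SE = √(0.000314835 + 0.000859279) = √0.001174114 = 0.034265.
For 99% confidence, z* = 2.576. Margin of error = 0.08827.
CI: -0.05723 ± 0.08827 = (-0.1455, 0.0310).

(-0.1455, 0.0310)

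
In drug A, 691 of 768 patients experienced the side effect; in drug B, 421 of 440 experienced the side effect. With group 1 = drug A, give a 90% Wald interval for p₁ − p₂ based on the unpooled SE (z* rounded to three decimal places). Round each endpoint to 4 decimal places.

p̂₁ = 691/768 = 0.89974, p̂₂ = 421/440 = 0.95682; p̂₁ − p̂₂ = -0.05708.
SE = √(0.000117459 + 0.000093903) = √0.000211362 = 0.014538.
z* = 1.645 at the 90% level. Margin of error = 0.02392.
Interval: -0.05708 ± 0.02392 → (-0.0810, -0.0332).

(-0.0810, -0.0332)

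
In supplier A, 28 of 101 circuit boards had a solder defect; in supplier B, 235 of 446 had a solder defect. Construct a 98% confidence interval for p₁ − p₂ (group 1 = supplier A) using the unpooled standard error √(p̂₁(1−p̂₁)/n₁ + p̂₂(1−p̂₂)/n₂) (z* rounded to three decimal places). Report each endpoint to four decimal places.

p̂₁ = 0.27723, p̂₂ = 0.52691, so the observed difference is -0.24968.
SE = √(0.001983886 + 0.000558915) = √0.002542801 = 0.050426.
The 98% critical value is z* = 2.326. Margin = 2.326·0.050426 = 0.11729.
So the interval runs from -0.3670 to -0.1324.

(-0.3670, -0.1324)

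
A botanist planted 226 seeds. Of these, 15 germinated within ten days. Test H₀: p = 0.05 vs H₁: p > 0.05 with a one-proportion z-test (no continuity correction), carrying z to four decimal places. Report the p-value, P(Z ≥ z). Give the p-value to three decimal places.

p-value = 0.129

The sample proportion is 15/226 = 0.06637.
SE₀ = √(0.05·0.95/226) = 0.014497.
Test statistic (full precision, shown to 4 dp): z = (15/226 − 0.05)/SE₀ ≈ 1.1293.
p-value = P(Z ≥ z) with z = 1.1293 → 0.129.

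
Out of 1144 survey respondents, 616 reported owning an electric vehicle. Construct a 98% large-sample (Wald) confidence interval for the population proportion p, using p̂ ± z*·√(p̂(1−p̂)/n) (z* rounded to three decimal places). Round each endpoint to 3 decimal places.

(0.504, 0.573)

With x = 616 successes in n = 1144, p̂ = 0.53846.
SE(p̂) = √(0.53846·0.46154/1144) = 0.014739.
For 98% confidence, z* = 2.326.
Margin = 2.326·0.014739 = 0.03428.
CI: 0.53846 ± 0.03428 = (0.504, 0.573).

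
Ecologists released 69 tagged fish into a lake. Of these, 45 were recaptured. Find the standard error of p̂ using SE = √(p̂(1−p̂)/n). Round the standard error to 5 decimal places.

Sample proportion p̂ = 45/69 = 0.65217.
p̂(1−p̂) = 0.226844.
SE = √(0.226844/69) = 0.05734.

SE = 0.05734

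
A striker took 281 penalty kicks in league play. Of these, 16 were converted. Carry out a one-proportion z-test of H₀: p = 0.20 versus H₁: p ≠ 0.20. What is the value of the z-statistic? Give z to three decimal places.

z = -5.995

The sample proportion is 16/281 = 0.05694.
SE₀ = √(0.20·0.80/281) = 0.023862.
z = (0.05694 − 0.20)/0.023862 = -0.14306/0.023862 = -5.995.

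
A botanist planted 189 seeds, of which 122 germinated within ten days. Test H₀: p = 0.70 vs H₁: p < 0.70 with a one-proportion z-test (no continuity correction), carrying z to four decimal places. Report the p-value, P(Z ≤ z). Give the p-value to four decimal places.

With x = 122 successes in n = 189, p̂ = 0.64550.
Under H₀, SE = √(p₀(1−p₀)/n) = √(0.70·0.30/189) = √0.001111111 = 0.033333.
z = (p̂ − p₀)/SE = (122/189 − 0.70)/0.033333 ≈ -1.6349.
p-value = P(Z ≤ z) with z = -1.6349 → 0.0510.

p-value = 0.0510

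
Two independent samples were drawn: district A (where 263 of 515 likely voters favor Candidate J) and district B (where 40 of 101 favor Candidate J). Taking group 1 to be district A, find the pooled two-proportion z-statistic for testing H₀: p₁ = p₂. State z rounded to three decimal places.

z = 2.107

Sample proportions: p̂₁ = 263/515 = 0.51068 and p̂₂ = 40/101 = 0.39604.
Pooled p̂ = (263+40)/(515+101) = 303/616 = 0.49188.
Pooled SE = √[0.2499341·0.01184274] ≈ 0.054405.
z = 0.11464/0.054405 = 2.107.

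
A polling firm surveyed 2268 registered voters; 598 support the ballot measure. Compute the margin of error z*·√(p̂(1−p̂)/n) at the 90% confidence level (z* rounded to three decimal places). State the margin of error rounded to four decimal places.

ME = 0.0152

p̂ = 598/2268 = 0.26367.
Standard error of p̂: √(0.194147/2268) = √0.000085603 = 0.009252.
For 90% confidence, z* = 1.645.
So ME = 0.0152.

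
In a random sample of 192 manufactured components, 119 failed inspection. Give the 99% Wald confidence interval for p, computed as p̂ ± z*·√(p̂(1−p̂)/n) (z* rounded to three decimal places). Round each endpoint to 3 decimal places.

(0.530, 0.710)

p̂ = 119/192 = 0.61979.
Standard error of p̂: √(0.235650/192) = √0.001227344 = 0.035033.
For 99% confidence, z* = 2.576.
Margin of error: 2.576 × 0.035033 = 0.09025.
Interval: 0.61979 ± 0.09025 → (0.530, 0.710).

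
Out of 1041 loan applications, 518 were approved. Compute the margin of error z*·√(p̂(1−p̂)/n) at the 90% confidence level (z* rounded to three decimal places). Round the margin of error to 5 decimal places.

ME = 0.02549

Sample proportion p̂ = 518/1041 = 0.49760.
SE = √(p̂(1−p̂)/n) = √(0.249994/1041) = 0.015497.
The 90% critical value is z* = 1.645.
ME = 1.645·0.015497 = 0.02549.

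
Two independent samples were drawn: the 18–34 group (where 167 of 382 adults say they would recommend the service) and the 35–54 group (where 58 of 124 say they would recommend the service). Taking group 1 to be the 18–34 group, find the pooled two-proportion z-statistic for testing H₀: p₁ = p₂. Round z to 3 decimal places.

z = -0.595

p̂₁ = 167/382 = 0.43717, p̂₂ = 58/124 = 0.46774.
Pooled p̂ = (167+58)/(382+124) = 225/506 = 0.44466.
SE = √[p̂(1−p̂)(1/n₁+1/n₂)] = √[0.44466·0.55534·(1/382+1/124)] ≈ 0.051360.
z = -0.03057/0.051360 = -0.595.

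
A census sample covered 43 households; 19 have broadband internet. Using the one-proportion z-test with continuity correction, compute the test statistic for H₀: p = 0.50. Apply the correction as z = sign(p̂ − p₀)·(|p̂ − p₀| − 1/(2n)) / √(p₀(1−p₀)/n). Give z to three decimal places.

The sample proportion is 19/43 = 0.44186. p̂ − p₀ = -0.058140.
1/(2n) = 0.011628.
Corrected numerator: |-0.058140| − 0.011628 = 0.046512.
Under H₀, SE = √(p₀(1−p₀)/n) = √(0.50·0.50/43) = √0.005813953 = 0.076249.
z = (−)0.046512/0.076249 = -0.610.

z = -0.610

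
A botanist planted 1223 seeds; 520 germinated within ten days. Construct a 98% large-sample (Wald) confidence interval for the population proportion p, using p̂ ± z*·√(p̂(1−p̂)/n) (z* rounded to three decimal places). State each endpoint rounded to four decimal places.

(0.3923, 0.4581)

p̂ = 520/1223 = 0.42518.
Standard error of p̂: √(0.244403/1223) = √0.000199839 = 0.014136.
The 98% critical value is z* = 2.326.
Margin = 2.326·0.014136 = 0.03288.
Interval: 0.42518 ± 0.03288 → (0.3923, 0.4581).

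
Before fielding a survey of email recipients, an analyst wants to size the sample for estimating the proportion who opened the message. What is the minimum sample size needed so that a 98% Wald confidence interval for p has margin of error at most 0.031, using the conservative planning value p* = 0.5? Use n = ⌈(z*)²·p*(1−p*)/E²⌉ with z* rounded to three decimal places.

z* = 2.326 at the 98% level.
p*(1−p*) = 0.2500.
Required n before rounding: 5.410276 × 0.2500 / 0.031² = 1407.460.
⌈1407.460⌉ = 1408.

n = 1408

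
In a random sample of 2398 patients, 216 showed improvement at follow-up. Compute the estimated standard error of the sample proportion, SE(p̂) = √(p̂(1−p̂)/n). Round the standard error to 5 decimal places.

SE = 0.00585

p̂ = 216/2398 = 0.09008.
p̂(1−p̂) = 0.081966.
Dividing by n and taking the root: √0.000034181 = 0.00585.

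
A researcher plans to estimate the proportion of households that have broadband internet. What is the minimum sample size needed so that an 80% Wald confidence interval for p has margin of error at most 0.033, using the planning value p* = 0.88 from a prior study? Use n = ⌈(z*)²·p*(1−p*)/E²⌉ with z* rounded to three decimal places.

For 80% confidence, z* = 1.282.
p*(1−p*) = 0.1056.
Required n before rounding: 1.643524 × 0.1056 / 0.033² = 159.372.
⌈159.372⌉ = 160.

n = 160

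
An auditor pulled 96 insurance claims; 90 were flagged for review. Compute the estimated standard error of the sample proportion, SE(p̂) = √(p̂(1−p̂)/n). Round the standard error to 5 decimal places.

SE = 0.02471

p̂ = 90/96 = 0.93750.
p̂(1−p̂) = 0.058594.
SE = √(0.058594/96) = √0.000610354 = 0.02471.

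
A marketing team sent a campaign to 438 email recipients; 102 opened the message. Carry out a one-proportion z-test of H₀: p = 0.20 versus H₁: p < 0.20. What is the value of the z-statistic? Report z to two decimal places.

With x = 102 successes in n = 438, p̂ = 0.23288.
Under H₀, SE = √(p₀(1−p₀)/n) = √(0.20·0.80/438) = √0.000365297 = 0.019113.
z = (p̂ − p₀)/SE = (0.23288 − 0.20)/0.019113 = 1.72.

z = 1.72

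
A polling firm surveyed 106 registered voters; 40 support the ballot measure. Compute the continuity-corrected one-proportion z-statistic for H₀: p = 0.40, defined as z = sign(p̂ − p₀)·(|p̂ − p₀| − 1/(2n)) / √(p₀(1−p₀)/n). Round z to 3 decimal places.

z = -0.377

The sample proportion is 40/106 = 0.37736. p̂ − p₀ = -0.022642.
Continuity correction 1/(2n) = 1/212 = 0.004717.
Corrected numerator: |-0.022642| − 0.004717 = 0.017925.
Null standard error: √(0.40·0.60/106) = √0.002264151 = 0.047583.
z = (−)0.017925/0.047583 = -0.377.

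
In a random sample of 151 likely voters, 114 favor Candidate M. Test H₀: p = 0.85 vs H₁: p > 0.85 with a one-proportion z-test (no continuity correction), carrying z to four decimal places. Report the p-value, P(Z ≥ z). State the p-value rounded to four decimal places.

The sample proportion is 114/151 = 0.75497.
Under H₀, SE = √(p₀(1−p₀)/n) = √(0.85·0.15/151) = √0.000844371 = 0.029058.
Test statistic (full precision, shown to 4 dp): z = (114/151 − 0.85)/SE₀ ≈ -3.2705.
From the standard normal, P(Z ≥ z) = 0.9995.

p-value = 0.9995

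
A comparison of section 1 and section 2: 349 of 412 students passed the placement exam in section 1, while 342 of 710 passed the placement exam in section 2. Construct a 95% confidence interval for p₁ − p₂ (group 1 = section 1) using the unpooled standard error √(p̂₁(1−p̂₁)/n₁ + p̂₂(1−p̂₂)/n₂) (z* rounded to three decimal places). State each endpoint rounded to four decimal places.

p̂₁ = 349/412 = 0.84709, p̂₂ = 342/710 = 0.48169; p̂₁ − p̂₂ = 0.36540.
SE = √(0.000314394 + 0.000351640) = √0.000666034 = 0.025808.
z* = 1.960 at the 95% level. Margin of error = 0.05058.
Interval: 0.36540 ± 0.05058 → (0.3148, 0.4160).

(0.3148, 0.4160)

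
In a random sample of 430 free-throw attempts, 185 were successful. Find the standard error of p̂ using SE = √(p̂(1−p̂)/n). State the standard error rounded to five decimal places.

SE = 0.02388

p̂ = 185/430 = 0.43023.
p̂(1−p̂) = 0.245132.
SE = √(0.245132/430) = 0.02388.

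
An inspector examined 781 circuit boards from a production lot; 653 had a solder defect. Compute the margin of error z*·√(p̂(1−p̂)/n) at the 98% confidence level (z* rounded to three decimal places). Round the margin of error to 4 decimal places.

ME = 0.0308

The sample proportion is 653/781 = 0.83611.
Standard error of p̂: √(0.137032/781) = √0.000175457 = 0.013246.
z* = 2.326 at the 98% level.
ME = 2.326·0.013246 = 0.0308.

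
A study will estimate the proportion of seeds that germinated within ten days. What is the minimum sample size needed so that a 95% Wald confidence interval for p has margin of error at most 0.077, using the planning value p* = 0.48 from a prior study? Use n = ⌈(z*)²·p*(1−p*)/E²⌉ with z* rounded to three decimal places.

For 95% confidence, z* = 1.960.
p*(1−p*) = 0.48·0.52 = 0.2496.
(z*)²·p*(1−p*)/E² = 3.841600·0.2496/0.005929 = 161.724.
⌈161.724⌉ = 162.

n = 162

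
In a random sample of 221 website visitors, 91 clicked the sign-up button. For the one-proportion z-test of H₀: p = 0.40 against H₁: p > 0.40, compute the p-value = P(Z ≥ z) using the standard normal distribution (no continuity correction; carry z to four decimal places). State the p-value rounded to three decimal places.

p̂ = 91/221 = 0.41176.
SE₀ = √(0.40·0.60/221) = 0.032954.
z = (p̂ − p₀)/SE = (91/221 − 0.40)/0.032954 ≈ 0.3570.
p-value = P(Z ≥ z) with z = 0.3570 → 0.361.

p-value = 0.361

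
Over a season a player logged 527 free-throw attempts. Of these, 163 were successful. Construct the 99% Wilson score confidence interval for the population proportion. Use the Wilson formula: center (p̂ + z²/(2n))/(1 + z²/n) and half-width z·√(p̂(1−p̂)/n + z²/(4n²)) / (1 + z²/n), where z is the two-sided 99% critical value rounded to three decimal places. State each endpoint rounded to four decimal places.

(0.2601, 0.3633)

p̂ = 163/527 = 0.30930; z = 2.576, so z² = 6.635776.
1 + z²/n = 1.012592.
Adjusted center: (0.30930 + z²/(2n))/1.012592 = 0.31167.
Radicand: p̂(1−p̂)/n + z²/(4n²) = 0.000405375 + 0.000005973 = 0.000411348.
Half-width = 2.576·√0.000411348/1.012592 = 0.05160.
CI: 0.31167 ± 0.05160 = (0.2601, 0.3633).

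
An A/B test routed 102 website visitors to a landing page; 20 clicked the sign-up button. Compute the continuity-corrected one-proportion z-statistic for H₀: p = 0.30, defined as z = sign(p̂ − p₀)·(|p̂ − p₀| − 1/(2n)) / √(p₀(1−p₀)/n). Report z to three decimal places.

z = -2.182

With x = 20 successes in n = 102, p̂ = 0.19608. p̂ − p₀ = -0.103922.
Continuity correction 1/(2n) = 1/204 = 0.004902.
Corrected numerator: |-0.103922| − 0.004902 = 0.099020.
Under H₀, SE = √(p₀(1−p₀)/n) = √(0.30·0.70/102) = √0.002058824 = 0.045374.
z = −0.099020/0.045374 = -2.182.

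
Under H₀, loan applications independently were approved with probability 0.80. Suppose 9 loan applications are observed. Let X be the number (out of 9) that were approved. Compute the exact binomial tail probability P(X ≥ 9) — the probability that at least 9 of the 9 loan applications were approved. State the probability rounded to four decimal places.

X is binomial with n = 9 and p = 0.80.
P(X ≥ 9) = C(9,9)·0.80^9·0.20^0.
= 0.134218 = 0.1342.

P = 0.1342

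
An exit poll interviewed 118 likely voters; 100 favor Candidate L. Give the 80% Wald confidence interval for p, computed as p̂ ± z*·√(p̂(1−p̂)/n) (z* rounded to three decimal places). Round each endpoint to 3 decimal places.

(0.805, 0.890)

Sample proportion p̂ = 100/118 = 0.84746.
SE(p̂) = √(0.84746·0.15254/118) = 0.033099.
The 80% critical value is z* = 1.282.
Margin = 1.282·0.033099 = 0.04243.
So the interval runs from 0.805 to 0.890.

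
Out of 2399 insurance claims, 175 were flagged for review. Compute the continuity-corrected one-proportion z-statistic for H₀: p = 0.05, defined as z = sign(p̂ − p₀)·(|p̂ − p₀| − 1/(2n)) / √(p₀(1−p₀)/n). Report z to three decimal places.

Sample proportion p̂ = 175/2399 = 0.07295. p̂ − p₀ = 0.022947.
Continuity correction 1/(2n) = 1/4798 = 0.000208.
Corrected numerator: |0.022947| − 0.000208 = 0.022739.
Null standard error: √(0.05·0.95/2399) = √0.000019800 = 0.004450.
z = (+)0.022739/0.004450 = 5.110.

z = 5.110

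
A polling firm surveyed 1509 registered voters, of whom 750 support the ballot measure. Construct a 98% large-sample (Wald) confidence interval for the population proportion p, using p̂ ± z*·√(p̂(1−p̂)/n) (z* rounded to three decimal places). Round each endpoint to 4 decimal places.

Sample proportion p̂ = 750/1509 = 0.49702.
SE = √(p̂(1−p̂)/n) = √(0.249991/1509) = 0.012871.
z* = 2.326 at the 98% level.
Margin = 2.326·0.012871 = 0.02994.
So the interval runs from 0.4671 to 0.5270.

(0.4671, 0.5270)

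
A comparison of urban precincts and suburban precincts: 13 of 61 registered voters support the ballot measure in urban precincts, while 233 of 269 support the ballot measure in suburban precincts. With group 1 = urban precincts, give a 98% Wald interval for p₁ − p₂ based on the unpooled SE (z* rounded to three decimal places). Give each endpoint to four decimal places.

(-0.7842, -0.5219)

p̂₁ = 0.21311, p̂₂ = 0.86617, so the observed difference is -0.65306.
SE = √(0.002749129 + 0.000430925) = √0.003180054 = 0.056392.
z* = 2.326 at the 98% level. Margin = 2.326·0.056392 = 0.13117.
CI: -0.65306 ± 0.13117 = (-0.7842, -0.5219).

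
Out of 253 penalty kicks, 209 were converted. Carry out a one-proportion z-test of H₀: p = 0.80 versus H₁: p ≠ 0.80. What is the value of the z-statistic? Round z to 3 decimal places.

z = 1.037

With x = 209 successes in n = 253, p̂ = 0.82609.
SE₀ = √(0.80·0.20/253) = 0.025148.
z = (0.82609 − 0.80)/0.025148 = 0.02609/0.025148 = 1.037.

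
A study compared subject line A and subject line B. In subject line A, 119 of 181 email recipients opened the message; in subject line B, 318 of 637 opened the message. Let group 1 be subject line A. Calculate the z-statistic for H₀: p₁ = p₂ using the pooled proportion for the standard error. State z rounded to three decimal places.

z = 3.766

p̂₁ = 119/181 = 0.65746, p̂₂ = 318/637 = 0.49922.
Pooled p̂ = (119+318)/(181+637) = 437/818 = 0.53423.
SE = √[p̂(1−p̂)(1/n₁+1/n₂)] = √[0.53423·0.46577·(1/181+1/637)] ≈ 0.042016.
z = (p̂₁ − p̂₂)/SE = (0.65746 − 0.49922)/0.042016 = 0.15824/0.042016 = 3.766.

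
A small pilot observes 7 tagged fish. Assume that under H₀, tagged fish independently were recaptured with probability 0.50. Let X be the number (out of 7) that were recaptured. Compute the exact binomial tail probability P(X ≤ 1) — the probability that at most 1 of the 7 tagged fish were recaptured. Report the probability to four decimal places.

X ~ Binomial(n=7, p=0.50).
P(X ≤ 1) = C(7,0)·0.50^0·0.50^7 + C(7,1)·0.50^1·0.50^6.
= 0.007812 + 0.054688 = 0.0625.

P = 0.0625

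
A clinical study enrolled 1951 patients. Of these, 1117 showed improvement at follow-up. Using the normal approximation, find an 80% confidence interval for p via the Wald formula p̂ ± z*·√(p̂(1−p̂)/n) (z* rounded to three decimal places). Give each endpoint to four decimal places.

p̂ = 1117/1951 = 0.57253.
SE = √(p̂(1−p̂)/n) = √(0.244740/1951) = 0.011200.
z* = 1.282 at the 80% level.
Margin of error: 1.282 × 0.011200 = 0.01436.
CI: 0.57253 ± 0.01436 = (0.5582, 0.5869).

(0.5582, 0.5869)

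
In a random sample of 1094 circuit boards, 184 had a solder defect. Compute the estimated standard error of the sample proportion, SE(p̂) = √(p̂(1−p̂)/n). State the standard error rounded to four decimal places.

SE = 0.0113

Sample proportion p̂ = 184/1094 = 0.16819.
p̂(1−p̂) = 0.16819·0.83181 = 0.139902.
Dividing by n and taking the root: √0.000127881 = 0.0113.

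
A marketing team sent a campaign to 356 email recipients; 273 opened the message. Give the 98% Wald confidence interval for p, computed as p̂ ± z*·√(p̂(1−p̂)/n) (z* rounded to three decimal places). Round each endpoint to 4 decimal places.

The sample proportion is 273/356 = 0.76685.
SE(p̂) = √(0.76685·0.23315/356) = 0.022410.
The 98% critical value is z* = 2.326.
Margin of error: 2.326 × 0.022410 = 0.05213.
Interval: 0.76685 ± 0.05213 → (0.7147, 0.8190).

(0.7147, 0.8190)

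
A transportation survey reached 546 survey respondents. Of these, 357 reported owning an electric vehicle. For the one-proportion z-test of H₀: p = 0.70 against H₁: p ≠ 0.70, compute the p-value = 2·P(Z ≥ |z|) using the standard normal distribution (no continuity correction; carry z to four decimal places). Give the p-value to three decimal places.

The sample proportion is 357/546 = 0.65385.
SE₀ = √(0.70·0.30/546) = 0.019612.
z = (p̂ − p₀)/SE = (357/546 − 0.70)/0.019612 ≈ -2.3534.
From the standard normal, 2·P(Z ≥ |z|) = 0.019.

p-value = 0.019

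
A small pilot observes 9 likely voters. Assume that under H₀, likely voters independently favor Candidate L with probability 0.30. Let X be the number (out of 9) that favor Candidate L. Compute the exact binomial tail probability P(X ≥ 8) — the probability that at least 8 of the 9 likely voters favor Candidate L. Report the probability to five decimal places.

X ~ Binomial(n=9, p=0.30).
P(X ≥ 8) = C(9,8)·0.30^8·0.70^1 + C(9,9)·0.30^9·0.70^0.
= 0.000413 + 0.000020 = 0.00043.

P = 0.00043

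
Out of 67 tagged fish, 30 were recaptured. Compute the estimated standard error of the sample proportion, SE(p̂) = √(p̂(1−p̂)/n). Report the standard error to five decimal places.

The sample proportion is 30/67 = 0.44776.
p̂(1−p̂) = 0.247271.
SE = √(0.247271/67) = √0.003690612 = 0.06075.

SE = 0.06075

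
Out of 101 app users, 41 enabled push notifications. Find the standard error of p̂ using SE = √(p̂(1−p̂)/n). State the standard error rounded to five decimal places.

SE = 0.04886

p̂ = 41/101 = 0.40594.
p̂(1−p̂) = 0.241153.
SE = √(0.241153/101) = √0.002387653 = 0.04886.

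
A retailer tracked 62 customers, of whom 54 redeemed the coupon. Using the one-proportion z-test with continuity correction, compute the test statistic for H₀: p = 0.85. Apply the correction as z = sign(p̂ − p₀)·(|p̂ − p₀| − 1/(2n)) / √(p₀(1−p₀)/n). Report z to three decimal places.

z = 0.285

Sample proportion p̂ = 54/62 = 0.87097. p̂ − p₀ = 0.020968.
Continuity correction 1/(2n) = 1/124 = 0.008065.
Corrected numerator: |0.020968| − 0.008065 = 0.012903.
Under H₀, SE = √(p₀(1−p₀)/n) = √(0.85·0.15/62) = √0.002056452 = 0.045348.
z = +0.012903/0.045348 = 0.285.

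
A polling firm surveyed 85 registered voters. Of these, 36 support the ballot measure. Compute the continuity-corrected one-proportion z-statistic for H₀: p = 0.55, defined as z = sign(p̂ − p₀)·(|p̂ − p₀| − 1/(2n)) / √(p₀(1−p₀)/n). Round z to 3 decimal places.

z = -2.235

p̂ = 36/85 = 0.42353. p̂ − p₀ = -0.126471.
Continuity correction 1/(2n) = 1/170 = 0.005882.
Corrected numerator: |-0.126471| − 0.005882 = 0.120589.
SE₀ = √(0.55·0.45/85) = 0.053961.
z = (−)0.120589/0.053961 = -2.235.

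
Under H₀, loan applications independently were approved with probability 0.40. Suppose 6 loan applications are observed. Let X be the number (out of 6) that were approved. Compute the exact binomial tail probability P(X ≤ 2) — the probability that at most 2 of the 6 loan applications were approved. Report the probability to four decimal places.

X is binomial with n = 6 and p = 0.40.
P(X ≤ 2) = C(6,0)·0.40^0·0.60^6 + C(6,1)·0.40^1·0.60^5 + C(6,2)·0.40^2·0.60^4.
= 0.046656 + 0.186624 + 0.311040 = 0.5443.

P = 0.5443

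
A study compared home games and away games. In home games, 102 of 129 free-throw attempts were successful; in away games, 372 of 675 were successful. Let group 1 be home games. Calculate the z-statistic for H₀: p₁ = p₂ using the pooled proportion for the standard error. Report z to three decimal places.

p̂₁ = 102/129 = 0.79070, p̂₂ = 372/675 = 0.55111.
Pooling: p̂ = 474/804 = 0.58955.
SE = √[p̂(1−p̂)(1/n₁+1/n₂)] = √[0.58955·0.41045·(1/129+1/675)] ≈ 0.047268.
z = (p̂₁ − p̂₂)/SE = (0.79070 − 0.55111)/0.047268 = 0.23959/0.047268 = 5.069.

z = 5.069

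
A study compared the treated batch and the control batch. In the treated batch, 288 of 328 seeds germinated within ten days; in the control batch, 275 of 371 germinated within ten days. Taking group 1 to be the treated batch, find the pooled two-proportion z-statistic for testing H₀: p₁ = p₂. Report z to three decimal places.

p̂₁ = 288/328 = 0.87805, p̂₂ = 275/371 = 0.74124.
Pooled p̂ = (288+275)/(328+371) = 563/699 = 0.80544.
Pooled SE = √[0.1567086·0.00574420] ≈ 0.030003.
z = (p̂₁ − p̂₂)/SE = (0.87805 − 0.74124)/0.030003 = 0.13681/0.030003 = 4.560.

z = 4.560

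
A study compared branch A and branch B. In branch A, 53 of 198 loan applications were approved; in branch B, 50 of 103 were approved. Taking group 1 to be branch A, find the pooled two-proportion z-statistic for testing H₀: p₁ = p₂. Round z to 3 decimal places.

z = -3.778

Sample proportions: p̂₁ = 53/198 = 0.26768 and p̂₂ = 50/103 = 0.48544.
Pooled p̂ = (53+50)/(198+103) = 103/301 = 0.34219.
SE = √[p̂(1−p̂)(1/n₁+1/n₂)] = √[0.34219·0.65781·(1/198+1/103)] ≈ 0.057639.
z = -0.21776/0.057639 = -3.778.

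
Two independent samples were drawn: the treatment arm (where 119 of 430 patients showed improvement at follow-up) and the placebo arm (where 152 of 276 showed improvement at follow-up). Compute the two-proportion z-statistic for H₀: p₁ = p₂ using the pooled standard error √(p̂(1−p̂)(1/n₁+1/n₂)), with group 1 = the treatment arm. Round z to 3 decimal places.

p̂₁ = 119/430 = 0.27674, p̂₂ = 152/276 = 0.55072.
Pooled p̂ = (119+152)/(430+276) = 271/706 = 0.38385.
Pooled SE = √[0.2365098·0.00594877] ≈ 0.037509.
z = (p̂₁ − p̂₂)/SE = (0.27674 − 0.55072)/0.037509 = -0.27398/0.037509 = -7.304.

z = -7.304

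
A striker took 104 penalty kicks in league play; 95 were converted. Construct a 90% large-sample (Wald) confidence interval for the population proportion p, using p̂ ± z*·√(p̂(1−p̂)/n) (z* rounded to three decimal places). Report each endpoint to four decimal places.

(0.8681, 0.9588)

With x = 95 successes in n = 104, p̂ = 0.91346.
SE = √(p̂(1−p̂)/n) = √(0.079050/104) = 0.027570.
z* = 1.645 at the 90% level.
Margin of error: 1.645 × 0.027570 = 0.04535.
CI: 0.91346 ± 0.04535 = (0.8681, 0.9588).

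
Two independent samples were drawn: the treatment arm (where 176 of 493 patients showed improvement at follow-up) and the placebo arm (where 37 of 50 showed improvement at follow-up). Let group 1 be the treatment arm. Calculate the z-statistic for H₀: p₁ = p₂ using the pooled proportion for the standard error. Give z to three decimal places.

z = -5.285

p̂₁ = 176/493 = 0.35700, p̂₂ = 37/50 = 0.74000.
Pooling: p̂ = 213/543 = 0.39227.
SE = √[p̂(1−p̂)(1/n₁+1/n₂)] = √[0.39227·0.60773·(1/493+1/50)] ≈ 0.072467.
z = -0.38300/0.072467 = -5.285.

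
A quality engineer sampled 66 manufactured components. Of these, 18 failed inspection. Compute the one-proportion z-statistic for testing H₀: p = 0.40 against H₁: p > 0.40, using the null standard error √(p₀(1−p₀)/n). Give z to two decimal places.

z = -2.11

The sample proportion is 18/66 = 0.27273.
Under H₀, SE = √(p₀(1−p₀)/n) = √(0.40·0.60/66) = √0.003636364 = 0.060302.
Test statistic: z = -0.12727/0.060302 = -2.11.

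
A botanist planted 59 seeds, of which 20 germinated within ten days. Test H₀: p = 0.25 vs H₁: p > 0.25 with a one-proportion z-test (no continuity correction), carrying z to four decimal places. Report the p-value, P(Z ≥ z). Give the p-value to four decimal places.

The sample proportion is 20/59 = 0.33898.
Under H₀, SE = √(p₀(1−p₀)/n) = √(0.25·0.75/59) = √0.003177966 = 0.056373.
Test statistic (full precision, shown to 4 dp): z = (20/59 − 0.25)/SE₀ ≈ 1.5785.
From the standard normal, P(Z ≥ z) = 0.0572.

p-value = 0.0572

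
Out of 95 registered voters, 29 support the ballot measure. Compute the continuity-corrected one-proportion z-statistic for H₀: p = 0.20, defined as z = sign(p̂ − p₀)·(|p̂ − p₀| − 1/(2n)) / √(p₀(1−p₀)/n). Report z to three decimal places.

p̂ = 29/95 = 0.30526. p̂ − p₀ = 0.105263.
Continuity correction 1/(2n) = 1/190 = 0.005263.
Corrected numerator: |0.105263| − 0.005263 = 0.100000.
Null standard error: √(0.20·0.80/95) = √0.001684211 = 0.041039.
z = +0.100000/0.041039 = 2.437.

z = 2.437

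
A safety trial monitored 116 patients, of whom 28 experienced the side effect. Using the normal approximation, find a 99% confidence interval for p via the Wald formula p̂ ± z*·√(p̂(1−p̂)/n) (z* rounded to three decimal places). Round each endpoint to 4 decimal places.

(0.1390, 0.3437)

Sample proportion p̂ = 28/116 = 0.24138.
SE(p̂) = √(0.24138·0.75862/116) = 0.039731.
z* = 2.576 at the 99% level.
Margin = 2.576·0.039731 = 0.10235.
So the interval runs from 0.1390 to 0.3437.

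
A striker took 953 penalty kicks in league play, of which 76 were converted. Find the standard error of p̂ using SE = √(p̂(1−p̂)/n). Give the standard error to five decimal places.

SE = 0.00878

The sample proportion is 76/953 = 0.07975.
p̂(1−p̂) = 0.073390.
Dividing by n and taking the root: √0.000077009 = 0.00878.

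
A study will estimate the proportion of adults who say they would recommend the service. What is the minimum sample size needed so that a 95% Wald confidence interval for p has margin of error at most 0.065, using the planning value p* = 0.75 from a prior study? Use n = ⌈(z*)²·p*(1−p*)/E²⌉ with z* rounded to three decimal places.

The 95% critical value is z* = 1.960.
p*(1−p*) = 0.1875.
(z*)²·p*(1−p*)/E² = 3.841600·0.1875/0.004225 = 170.485.
Rounding up, n = 171.

n = 171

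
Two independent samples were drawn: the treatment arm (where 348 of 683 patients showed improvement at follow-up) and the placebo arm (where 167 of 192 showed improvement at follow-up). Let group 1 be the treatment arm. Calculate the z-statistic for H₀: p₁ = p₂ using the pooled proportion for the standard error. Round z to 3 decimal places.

p̂₁ = 348/683 = 0.50952, p̂₂ = 167/192 = 0.86979.
Pooled p̂ = (348+167)/(683+192) = 515/875 = 0.58857.
Pooled SE = √[0.2421551·0.00667246] ≈ 0.040197.
z = (p̂₁ − p̂₂)/SE = (0.50952 − 0.86979)/0.040197 = -0.36027/0.040197 = -8.963.

z = -8.963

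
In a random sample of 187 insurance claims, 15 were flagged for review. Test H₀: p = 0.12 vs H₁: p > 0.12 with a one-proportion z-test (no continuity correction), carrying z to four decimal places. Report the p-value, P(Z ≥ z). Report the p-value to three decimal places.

p-value = 0.953

Sample proportion p̂ = 15/187 = 0.08021.
Null standard error: √(0.12·0.88/187) = √0.000564706 = 0.023764.
z = (p̂ − p₀)/SE = (15/187 − 0.12)/0.023764 ≈ -1.6742.
From the standard normal, P(Z ≥ z) = 0.953.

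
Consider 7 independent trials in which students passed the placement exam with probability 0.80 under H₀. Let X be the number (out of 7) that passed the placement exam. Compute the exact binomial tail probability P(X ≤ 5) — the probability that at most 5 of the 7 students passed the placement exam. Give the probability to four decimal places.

X is binomial with n = 7 and p = 0.80.
P(X ≤ 5) = Σ_{j=0}^{5} C(7,j)·0.80^j·0.20^{7−j}.
= 0.000013 + 0.000358 + 0.004301 + 0.028672 + 0.114688 + 0.275251 = 0.4233.

P = 0.4233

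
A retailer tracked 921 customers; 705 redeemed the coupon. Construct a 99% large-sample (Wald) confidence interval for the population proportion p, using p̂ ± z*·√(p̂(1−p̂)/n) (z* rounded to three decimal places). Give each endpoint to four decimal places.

The sample proportion is 705/921 = 0.76547.
Standard error of p̂: √(0.179524/921) = √0.000194923 = 0.013961.
z* = 2.576 at the 99% level.
Margin = 2.576·0.013961 = 0.03596.
CI: 0.76547 ± 0.03596 = (0.7295, 0.8014).

(0.7295, 0.8014)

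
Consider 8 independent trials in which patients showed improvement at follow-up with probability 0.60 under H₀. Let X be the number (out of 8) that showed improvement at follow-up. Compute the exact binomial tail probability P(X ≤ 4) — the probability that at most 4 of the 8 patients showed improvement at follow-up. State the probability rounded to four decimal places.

P = 0.4059

X ~ Binomial(n=8, p=0.60).
P(X ≤ 4) = Σ_{j=0}^{4} C(8,j)·0.60^j·0.40^{8−j}.
= 0.000655 + 0.007864 + 0.041288 + 0.123863 + 0.232243 = 0.4059.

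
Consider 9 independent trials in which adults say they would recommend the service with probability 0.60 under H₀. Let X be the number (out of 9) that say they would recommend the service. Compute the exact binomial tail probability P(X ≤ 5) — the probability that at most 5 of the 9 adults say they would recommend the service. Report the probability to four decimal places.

X is binomial with n = 9 and p = 0.60.
P(X ≤ 5) = Σ_{j=0}^{5} C(9,j)·0.60^j·0.40^{9−j}.
= 0.000262 + 0.003539 + 0.021234 + 0.074318 + 0.167215 + 0.250823 = 0.5174.

P = 0.5174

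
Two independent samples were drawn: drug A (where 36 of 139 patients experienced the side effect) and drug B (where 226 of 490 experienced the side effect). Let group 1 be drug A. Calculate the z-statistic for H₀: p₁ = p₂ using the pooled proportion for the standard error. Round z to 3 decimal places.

z = -4.269

p̂₁ = 36/139 = 0.25899, p̂₂ = 226/490 = 0.46122.
Pooling: p̂ = 262/629 = 0.41653.
Pooled SE = √[0.2430335·0.00923506] ≈ 0.047375.
z = (p̂₁ − p̂₂)/SE = (0.25899 − 0.46122)/0.047375 = -0.20223/0.047375 = -4.269.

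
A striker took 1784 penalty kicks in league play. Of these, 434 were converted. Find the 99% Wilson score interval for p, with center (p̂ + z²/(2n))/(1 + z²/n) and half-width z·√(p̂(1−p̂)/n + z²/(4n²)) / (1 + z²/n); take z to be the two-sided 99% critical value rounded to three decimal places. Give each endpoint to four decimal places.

Here p̂ = 434/1784 = 0.24327 and z = 2.576 (z² = 6.635776).
1 + z²/n = 1.003720.
Center = (0.24327 + 0.001860)/1.003720 = 0.24422.
Radicand: p̂(1−p̂)/n + z²/(4n²) = 0.000103190 + 0.000000521 = 0.000103711.
Half-width = 2.576·√0.000103711/1.003720 = 0.02614.
Interval: 0.24422 ± 0.02614 → (0.2181, 0.2704).

(0.2181, 0.2704)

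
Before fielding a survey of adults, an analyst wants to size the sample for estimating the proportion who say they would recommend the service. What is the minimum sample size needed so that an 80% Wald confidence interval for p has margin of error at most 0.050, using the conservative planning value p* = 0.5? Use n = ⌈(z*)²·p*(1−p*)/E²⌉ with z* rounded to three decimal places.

The 80% critical value is z* = 1.282.
p*(1−p*) = 0.50·0.50 = 0.2500.
(z*)²·p*(1−p*)/E² = 1.643524·0.2500/0.002500 = 164.352.
Rounding up, n = 165.

n = 165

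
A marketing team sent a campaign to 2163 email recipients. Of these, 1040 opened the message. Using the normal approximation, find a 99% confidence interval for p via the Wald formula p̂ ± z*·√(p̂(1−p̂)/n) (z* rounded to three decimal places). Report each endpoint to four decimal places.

(0.4531, 0.5085)

With x = 1040 successes in n = 2163, p̂ = 0.48081.
Standard error of p̂: √(0.249632/2163) = √0.000115410 = 0.010743.
z* = 2.576 at the 99% level.
Margin = 2.576·0.010743 = 0.02767.
CI: 0.48081 ± 0.02767 = (0.4531, 0.5085).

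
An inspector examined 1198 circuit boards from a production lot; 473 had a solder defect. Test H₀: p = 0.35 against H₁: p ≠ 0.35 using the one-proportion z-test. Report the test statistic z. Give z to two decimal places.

Sample proportion p̂ = 473/1198 = 0.39482.
Under H₀, SE = √(p₀(1−p₀)/n) = √(0.35·0.65/1198) = √0.000189900 = 0.013780.
z = (p̂ − p₀)/SE = (0.39482 − 0.35)/0.013780 = 3.25.

z = 3.25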